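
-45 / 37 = -1.22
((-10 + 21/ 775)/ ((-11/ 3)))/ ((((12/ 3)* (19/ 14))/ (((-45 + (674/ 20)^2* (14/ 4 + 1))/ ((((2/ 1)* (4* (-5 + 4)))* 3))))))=-54812885463/ 518320000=-105.75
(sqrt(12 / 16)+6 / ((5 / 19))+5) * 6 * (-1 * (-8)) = 24 * sqrt(3)+6672 / 5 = 1375.97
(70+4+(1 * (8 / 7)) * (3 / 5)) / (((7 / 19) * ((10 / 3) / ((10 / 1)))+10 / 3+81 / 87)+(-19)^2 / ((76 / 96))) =2160471 / 13317850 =0.16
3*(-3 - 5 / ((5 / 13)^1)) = -48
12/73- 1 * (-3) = 231/73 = 3.16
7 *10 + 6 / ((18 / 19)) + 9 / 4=943 / 12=78.58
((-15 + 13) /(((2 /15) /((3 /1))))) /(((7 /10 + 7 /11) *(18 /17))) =-4675 /147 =-31.80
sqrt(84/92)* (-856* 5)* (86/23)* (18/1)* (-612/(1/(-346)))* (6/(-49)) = 8417701025280* sqrt(483)/25921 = 7136993644.12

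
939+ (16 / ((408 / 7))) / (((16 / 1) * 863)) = 330625663 / 352104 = 939.00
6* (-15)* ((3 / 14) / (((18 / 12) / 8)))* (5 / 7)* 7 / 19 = -3600 / 133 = -27.07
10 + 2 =12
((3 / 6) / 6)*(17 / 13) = 17 / 156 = 0.11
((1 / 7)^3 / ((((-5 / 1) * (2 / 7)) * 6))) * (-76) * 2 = 38 / 735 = 0.05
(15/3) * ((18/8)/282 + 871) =1637495/376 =4355.04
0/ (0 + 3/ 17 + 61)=0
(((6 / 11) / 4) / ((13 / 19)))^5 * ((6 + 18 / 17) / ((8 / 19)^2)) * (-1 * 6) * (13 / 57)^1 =-0.02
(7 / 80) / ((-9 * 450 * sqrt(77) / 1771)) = -161 * sqrt(77) / 324000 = -0.00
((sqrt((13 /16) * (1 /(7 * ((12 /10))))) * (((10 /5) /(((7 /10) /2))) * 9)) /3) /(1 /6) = 30 * sqrt(2730) /49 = 31.99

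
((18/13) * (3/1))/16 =0.26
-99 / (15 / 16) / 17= -6.21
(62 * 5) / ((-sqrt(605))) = -62 * sqrt(5) / 11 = -12.60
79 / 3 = 26.33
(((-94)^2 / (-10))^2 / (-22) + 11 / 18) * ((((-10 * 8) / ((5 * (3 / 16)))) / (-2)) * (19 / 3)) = -213609237056 / 22275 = -9589640.27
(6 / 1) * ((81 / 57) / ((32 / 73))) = 5913 / 304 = 19.45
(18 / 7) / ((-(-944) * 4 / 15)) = 135 / 13216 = 0.01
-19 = -19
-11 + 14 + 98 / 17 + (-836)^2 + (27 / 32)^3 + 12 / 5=1946653820767 / 2785280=698907.77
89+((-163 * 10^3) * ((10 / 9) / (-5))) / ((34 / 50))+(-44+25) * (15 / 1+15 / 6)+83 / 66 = 89242306 / 1683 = 53025.73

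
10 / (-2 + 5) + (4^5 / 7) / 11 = 16.63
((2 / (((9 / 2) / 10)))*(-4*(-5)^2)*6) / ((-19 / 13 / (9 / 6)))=52000 / 19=2736.84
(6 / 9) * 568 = 1136 / 3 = 378.67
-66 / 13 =-5.08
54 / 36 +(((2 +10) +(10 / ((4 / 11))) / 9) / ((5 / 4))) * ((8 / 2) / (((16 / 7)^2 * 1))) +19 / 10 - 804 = -791.38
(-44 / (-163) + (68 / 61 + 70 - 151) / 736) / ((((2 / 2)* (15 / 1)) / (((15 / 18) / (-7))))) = -1181125 / 922074048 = -0.00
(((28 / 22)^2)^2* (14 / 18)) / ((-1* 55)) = -268912 / 7247295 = -0.04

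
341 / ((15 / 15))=341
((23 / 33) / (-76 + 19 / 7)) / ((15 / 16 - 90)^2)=-41216 / 34376450625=-0.00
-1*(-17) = 17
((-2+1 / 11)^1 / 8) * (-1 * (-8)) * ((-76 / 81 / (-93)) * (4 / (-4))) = 532 / 27621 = 0.02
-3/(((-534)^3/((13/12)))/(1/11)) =13/6700025376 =0.00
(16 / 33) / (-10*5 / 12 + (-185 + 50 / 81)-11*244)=-864 / 5118883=-0.00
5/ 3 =1.67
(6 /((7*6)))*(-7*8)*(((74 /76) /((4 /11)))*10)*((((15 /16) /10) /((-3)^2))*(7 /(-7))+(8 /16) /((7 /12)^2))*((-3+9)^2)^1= -41898615 /3724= -11250.97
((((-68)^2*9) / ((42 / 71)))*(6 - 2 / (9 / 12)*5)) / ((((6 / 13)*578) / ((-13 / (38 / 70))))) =2639780 / 57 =46311.93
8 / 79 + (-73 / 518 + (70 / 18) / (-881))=-14301037 / 324470538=-0.04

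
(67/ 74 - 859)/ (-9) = 95.34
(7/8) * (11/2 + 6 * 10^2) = 8477/16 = 529.81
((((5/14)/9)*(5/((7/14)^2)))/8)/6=25/1512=0.02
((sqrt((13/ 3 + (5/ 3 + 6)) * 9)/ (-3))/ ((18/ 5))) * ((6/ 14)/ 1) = -5 * sqrt(3)/ 21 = -0.41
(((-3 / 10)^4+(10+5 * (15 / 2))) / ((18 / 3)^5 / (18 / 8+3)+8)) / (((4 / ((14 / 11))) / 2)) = 23278969 / 1146640000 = 0.02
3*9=27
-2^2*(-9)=36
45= 45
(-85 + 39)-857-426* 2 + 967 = -788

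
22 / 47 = 0.47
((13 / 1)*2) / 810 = 13 / 405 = 0.03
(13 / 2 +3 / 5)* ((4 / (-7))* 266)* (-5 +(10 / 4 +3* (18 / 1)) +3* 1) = -294082 / 5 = -58816.40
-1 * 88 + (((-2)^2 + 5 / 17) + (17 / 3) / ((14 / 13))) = -56009 / 714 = -78.44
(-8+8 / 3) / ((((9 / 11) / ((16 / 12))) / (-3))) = 704 / 27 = 26.07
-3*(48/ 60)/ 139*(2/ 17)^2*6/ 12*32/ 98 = -384/ 9841895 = -0.00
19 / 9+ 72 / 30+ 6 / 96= 3293 / 720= 4.57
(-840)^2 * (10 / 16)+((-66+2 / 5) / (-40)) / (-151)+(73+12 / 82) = 68267094544 / 154775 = 441073.14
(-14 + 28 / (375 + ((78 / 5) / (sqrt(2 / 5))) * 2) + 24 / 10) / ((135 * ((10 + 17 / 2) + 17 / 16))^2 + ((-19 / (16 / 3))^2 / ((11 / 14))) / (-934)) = -8726161571072 / 5281235715791318895 - 478686208 * sqrt(10) / 1056247143158263779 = -0.00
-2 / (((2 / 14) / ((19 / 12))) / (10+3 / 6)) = -931 / 4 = -232.75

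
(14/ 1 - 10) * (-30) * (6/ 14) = -360/ 7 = -51.43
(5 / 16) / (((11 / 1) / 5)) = 25 / 176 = 0.14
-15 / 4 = -3.75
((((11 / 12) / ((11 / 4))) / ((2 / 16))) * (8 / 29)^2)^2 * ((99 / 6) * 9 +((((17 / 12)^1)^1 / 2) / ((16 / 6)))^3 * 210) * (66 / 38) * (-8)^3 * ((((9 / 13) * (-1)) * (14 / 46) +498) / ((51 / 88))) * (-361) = 6223001014808190976 / 3595109323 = 1730962943.18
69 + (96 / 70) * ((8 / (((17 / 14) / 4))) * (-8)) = -18711 / 85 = -220.13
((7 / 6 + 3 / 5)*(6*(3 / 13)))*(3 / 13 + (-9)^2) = 167904 / 845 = 198.70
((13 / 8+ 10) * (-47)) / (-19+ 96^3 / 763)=-3335073 / 6961912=-0.48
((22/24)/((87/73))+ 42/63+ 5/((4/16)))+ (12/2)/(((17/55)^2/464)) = 8798617931/301716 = 29161.92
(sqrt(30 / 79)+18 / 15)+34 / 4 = sqrt(2370) / 79+97 / 10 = 10.32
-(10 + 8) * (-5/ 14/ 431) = 45/ 3017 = 0.01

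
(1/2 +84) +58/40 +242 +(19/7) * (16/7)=327471/980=334.15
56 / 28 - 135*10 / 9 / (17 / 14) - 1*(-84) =-638 / 17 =-37.53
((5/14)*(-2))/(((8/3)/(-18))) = 135/28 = 4.82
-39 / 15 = -13 / 5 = -2.60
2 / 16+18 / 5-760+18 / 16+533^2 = 5666677 / 20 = 283333.85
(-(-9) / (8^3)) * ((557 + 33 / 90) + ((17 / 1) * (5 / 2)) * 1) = 13497 / 1280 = 10.54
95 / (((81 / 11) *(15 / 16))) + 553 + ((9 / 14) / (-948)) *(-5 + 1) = 152322367 / 268758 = 566.76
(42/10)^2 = 441/25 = 17.64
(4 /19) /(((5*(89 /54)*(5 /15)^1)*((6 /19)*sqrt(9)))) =36 /445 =0.08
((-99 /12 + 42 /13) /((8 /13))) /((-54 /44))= 319 /48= 6.65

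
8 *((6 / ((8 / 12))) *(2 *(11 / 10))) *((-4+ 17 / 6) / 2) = -462 / 5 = -92.40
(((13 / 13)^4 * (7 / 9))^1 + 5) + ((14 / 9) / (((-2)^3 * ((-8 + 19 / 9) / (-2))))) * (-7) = 6.24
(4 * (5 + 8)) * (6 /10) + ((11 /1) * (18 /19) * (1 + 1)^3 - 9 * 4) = 7464 /95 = 78.57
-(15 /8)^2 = -225 /64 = -3.52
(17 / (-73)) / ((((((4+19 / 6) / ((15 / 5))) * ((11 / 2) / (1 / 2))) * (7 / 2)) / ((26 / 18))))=-884 / 241703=-0.00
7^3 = 343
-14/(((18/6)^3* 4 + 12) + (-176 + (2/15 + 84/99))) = 385/1513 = 0.25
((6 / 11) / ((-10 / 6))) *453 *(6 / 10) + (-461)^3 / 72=-26944111039 / 19800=-1360813.69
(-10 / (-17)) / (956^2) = 5 / 7768456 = 0.00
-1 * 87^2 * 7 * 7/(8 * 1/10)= -1854405/4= -463601.25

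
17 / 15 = 1.13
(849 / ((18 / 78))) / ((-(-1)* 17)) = 216.41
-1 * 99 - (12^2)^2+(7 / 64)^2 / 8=-682721231 / 32768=-20835.00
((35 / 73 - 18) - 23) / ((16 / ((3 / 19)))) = -4437 / 11096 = -0.40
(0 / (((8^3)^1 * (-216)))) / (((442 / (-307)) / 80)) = 0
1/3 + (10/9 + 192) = 193.44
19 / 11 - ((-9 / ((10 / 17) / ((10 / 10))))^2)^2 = -6027604091 / 110000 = -54796.40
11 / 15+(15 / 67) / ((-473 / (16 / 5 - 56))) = 0.76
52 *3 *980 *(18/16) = 171990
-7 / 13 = -0.54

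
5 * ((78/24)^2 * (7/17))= 5915/272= 21.75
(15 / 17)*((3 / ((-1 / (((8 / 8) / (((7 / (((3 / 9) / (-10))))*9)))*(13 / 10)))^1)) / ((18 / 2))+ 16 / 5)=181453 / 64260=2.82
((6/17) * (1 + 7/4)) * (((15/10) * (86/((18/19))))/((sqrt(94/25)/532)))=5976355 * sqrt(94)/1598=36259.64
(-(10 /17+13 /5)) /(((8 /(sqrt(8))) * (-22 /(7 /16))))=1897 * sqrt(2) /119680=0.02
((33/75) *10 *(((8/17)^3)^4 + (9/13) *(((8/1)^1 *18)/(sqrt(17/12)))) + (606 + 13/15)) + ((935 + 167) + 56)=57024 *sqrt(51)/1105 + 15423763021668927529/8739333558446415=2133.40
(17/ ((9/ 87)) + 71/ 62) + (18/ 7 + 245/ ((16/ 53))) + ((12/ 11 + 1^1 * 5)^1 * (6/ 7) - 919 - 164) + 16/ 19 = -211870405/ 2176944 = -97.32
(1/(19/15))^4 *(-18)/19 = -0.37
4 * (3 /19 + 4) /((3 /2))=632 /57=11.09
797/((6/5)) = 3985/6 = 664.17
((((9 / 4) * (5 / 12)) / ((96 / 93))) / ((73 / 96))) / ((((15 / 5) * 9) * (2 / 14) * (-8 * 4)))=-1085 / 112128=-0.01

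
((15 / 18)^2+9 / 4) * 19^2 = 19133 / 18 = 1062.94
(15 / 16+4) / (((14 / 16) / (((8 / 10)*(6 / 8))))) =237 / 70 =3.39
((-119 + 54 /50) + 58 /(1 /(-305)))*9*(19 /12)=-12688143 /50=-253762.86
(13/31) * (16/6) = 104/93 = 1.12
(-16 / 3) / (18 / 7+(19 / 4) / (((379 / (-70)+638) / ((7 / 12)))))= -39675776 / 19161977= -2.07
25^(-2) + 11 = 6876/ 625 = 11.00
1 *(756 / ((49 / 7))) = 108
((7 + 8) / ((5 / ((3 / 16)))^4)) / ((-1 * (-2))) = 243 / 16384000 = 0.00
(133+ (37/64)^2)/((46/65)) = 35498905/188416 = 188.41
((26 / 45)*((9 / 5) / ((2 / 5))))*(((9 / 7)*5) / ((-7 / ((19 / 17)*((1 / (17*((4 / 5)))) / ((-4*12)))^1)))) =3705 / 906304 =0.00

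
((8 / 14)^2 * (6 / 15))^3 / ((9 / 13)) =425984 / 132355125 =0.00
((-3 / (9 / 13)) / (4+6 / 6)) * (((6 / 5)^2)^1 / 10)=-78 / 625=-0.12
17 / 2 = 8.50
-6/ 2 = -3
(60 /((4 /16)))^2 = 57600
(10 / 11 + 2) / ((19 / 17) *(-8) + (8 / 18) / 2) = -2448 / 7337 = -0.33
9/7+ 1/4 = 1.54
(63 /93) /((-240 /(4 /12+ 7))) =-77 /3720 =-0.02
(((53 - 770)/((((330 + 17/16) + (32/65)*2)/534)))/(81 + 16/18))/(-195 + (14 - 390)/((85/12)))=11282138400/198770336413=0.06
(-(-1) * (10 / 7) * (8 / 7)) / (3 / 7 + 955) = 5 / 2926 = 0.00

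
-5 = -5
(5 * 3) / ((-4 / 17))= -63.75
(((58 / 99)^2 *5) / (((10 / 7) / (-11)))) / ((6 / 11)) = -5887 / 243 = -24.23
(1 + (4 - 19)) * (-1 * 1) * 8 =112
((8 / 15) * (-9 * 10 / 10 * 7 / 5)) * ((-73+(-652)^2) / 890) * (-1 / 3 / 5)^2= -3966956 / 278125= -14.26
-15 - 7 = -22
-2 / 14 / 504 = -1 / 3528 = -0.00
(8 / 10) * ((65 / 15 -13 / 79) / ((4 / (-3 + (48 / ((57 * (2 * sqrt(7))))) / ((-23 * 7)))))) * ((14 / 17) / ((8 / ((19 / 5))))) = -32851 / 33575 -1976 * sqrt(7) / 16216725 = -0.98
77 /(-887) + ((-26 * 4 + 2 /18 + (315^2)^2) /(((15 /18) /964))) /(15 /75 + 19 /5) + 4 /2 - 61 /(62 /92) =234880556696844707 /82491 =2847347670616.73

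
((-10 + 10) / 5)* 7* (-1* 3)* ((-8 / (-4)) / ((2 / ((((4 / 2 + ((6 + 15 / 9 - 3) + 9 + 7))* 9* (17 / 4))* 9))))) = 0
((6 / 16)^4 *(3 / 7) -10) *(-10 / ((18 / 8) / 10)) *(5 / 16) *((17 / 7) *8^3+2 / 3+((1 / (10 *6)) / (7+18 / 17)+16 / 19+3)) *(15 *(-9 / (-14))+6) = 713295670308796525 / 263305986048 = 2708999.07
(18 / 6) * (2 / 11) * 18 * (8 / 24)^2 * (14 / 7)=24 / 11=2.18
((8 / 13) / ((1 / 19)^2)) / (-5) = -44.43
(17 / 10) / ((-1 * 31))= -0.05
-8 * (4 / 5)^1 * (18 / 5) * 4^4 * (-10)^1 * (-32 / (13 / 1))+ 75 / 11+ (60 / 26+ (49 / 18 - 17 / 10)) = -934215913 / 6435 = -145177.30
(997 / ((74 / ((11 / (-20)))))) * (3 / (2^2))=-32901 / 5920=-5.56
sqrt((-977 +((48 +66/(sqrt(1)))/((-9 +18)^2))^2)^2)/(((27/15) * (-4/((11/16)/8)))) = -39093395/3359232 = -11.64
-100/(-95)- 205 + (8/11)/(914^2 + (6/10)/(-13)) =-2314568904745/11348854033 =-203.95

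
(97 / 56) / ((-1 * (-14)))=97 / 784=0.12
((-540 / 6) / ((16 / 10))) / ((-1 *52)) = 225 / 208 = 1.08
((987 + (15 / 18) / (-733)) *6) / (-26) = -4340821 / 19058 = -227.77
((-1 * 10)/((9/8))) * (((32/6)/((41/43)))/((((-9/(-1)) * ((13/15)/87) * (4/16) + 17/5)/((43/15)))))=-54907904/1318437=-41.65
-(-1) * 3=3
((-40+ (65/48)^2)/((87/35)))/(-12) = 3077725/2405376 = 1.28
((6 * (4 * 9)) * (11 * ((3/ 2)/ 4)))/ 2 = 891/ 2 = 445.50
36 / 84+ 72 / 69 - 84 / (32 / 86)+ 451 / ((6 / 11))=1164137 / 1932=602.56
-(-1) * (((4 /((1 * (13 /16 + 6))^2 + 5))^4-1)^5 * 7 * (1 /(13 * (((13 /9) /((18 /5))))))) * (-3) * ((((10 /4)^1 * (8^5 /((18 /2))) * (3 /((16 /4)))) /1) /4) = 348438547227114365150483859302636697060132798713795739623958468699293806128383046400000 /50720026084817681789542350893995222397478889612448257276256854455155669698430813049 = 6869.84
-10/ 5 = -2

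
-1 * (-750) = 750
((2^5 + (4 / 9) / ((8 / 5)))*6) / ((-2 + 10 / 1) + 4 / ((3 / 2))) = 581 / 32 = 18.16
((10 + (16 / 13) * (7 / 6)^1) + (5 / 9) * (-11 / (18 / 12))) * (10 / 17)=1520 / 351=4.33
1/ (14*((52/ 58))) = 29/ 364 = 0.08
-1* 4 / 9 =-0.44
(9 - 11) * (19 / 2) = -19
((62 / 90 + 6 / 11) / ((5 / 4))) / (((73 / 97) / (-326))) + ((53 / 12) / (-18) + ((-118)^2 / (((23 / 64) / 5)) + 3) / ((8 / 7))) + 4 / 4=8431652931257 / 49866300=169085.19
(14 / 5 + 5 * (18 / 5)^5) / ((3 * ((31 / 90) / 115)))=261001884 / 775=336776.62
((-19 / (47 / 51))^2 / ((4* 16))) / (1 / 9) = 59.77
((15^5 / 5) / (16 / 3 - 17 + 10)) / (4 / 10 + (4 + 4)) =-151875 / 14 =-10848.21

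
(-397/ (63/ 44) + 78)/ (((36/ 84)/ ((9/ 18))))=-6277/ 27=-232.48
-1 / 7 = -0.14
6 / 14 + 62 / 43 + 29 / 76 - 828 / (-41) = 21053525 / 937916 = 22.45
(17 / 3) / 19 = 17 / 57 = 0.30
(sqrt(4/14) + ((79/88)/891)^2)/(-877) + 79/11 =38721729949151/5391633284928 - sqrt(14)/6139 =7.18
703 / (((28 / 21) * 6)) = 703 / 8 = 87.88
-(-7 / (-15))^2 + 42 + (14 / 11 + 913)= 2366236 / 2475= 956.05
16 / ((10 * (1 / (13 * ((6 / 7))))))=624 / 35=17.83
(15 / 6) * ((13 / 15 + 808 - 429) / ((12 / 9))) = 712.25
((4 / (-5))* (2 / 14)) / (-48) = 1 / 420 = 0.00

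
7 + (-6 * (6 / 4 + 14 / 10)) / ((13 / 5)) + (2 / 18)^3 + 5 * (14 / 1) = 666319 / 9477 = 70.31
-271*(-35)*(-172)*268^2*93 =-10897285237440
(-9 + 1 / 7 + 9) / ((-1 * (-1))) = 1 / 7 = 0.14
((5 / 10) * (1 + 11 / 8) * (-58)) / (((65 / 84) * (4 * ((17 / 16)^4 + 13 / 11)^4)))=-18601675971341628926328832 / 30427973544783667641462765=-0.61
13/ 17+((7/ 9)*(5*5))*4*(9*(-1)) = -11887/ 17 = -699.24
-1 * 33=-33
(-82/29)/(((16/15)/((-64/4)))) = 1230/29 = 42.41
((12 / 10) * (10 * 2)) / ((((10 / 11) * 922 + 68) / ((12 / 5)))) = 198 / 3115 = 0.06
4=4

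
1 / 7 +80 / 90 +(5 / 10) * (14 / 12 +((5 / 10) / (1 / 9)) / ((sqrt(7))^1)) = 9 * sqrt(7) / 28 +407 / 252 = 2.47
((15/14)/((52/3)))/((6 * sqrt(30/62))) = sqrt(465)/1456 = 0.01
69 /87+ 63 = 1850 /29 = 63.79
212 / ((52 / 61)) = 3233 / 13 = 248.69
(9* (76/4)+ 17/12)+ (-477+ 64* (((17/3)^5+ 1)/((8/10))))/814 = 295192901/395604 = 746.18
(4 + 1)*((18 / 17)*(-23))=-2070 / 17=-121.76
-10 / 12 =-5 / 6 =-0.83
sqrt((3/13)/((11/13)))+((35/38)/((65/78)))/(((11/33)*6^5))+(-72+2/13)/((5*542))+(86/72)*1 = sqrt(33)/11+337851953/289167840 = 1.69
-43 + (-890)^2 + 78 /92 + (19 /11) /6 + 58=601216147 /759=792116.14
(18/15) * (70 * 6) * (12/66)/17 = 1008/187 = 5.39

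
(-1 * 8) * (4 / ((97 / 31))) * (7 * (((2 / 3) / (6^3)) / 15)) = -1736 / 117855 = -0.01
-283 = -283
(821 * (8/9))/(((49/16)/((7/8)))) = 13136/63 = 208.51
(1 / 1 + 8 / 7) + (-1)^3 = 8 / 7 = 1.14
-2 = -2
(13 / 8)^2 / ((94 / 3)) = 507 / 6016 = 0.08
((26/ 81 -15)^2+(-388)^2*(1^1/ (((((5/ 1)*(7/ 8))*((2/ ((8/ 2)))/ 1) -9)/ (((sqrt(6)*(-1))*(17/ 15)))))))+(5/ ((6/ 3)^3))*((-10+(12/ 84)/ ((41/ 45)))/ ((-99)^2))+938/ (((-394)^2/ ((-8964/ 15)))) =74934612769316159/ 353695674328920+40947968*sqrt(6)/ 1635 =61558.42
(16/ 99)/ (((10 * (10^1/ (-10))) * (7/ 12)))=-32/ 1155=-0.03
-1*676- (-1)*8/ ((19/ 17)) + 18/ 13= -164862/ 247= -667.46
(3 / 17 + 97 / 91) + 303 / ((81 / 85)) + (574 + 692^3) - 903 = 13841155518760 / 41769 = 331373878.21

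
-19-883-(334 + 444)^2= -606186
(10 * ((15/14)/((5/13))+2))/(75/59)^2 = 233227/7875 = 29.62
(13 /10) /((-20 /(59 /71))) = -767 /14200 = -0.05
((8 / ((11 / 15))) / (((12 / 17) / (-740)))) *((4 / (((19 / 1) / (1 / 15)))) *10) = -1006400 / 627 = -1605.10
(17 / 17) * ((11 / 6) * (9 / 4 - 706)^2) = 87166475 / 96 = 907984.11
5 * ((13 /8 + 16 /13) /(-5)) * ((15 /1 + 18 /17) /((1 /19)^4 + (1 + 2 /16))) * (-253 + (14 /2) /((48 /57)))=289287207405 /29002544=9974.55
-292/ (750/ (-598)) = 87308/ 375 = 232.82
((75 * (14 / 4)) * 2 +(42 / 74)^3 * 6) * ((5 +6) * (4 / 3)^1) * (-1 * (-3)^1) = 1172529204 / 50653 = 23148.27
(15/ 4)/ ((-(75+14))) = -15/ 356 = -0.04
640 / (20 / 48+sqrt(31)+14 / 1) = 32.02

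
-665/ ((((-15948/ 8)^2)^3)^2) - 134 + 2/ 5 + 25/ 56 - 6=-139.15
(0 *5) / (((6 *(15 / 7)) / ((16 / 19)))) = 0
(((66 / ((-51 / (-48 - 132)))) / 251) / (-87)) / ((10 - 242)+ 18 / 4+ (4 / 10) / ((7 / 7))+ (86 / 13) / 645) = 102960 / 2191859759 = 0.00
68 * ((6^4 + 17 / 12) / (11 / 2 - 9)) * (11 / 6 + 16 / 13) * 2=-126513694 / 819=-154473.37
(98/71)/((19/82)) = 8036/1349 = 5.96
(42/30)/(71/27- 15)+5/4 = 3797/3340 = 1.14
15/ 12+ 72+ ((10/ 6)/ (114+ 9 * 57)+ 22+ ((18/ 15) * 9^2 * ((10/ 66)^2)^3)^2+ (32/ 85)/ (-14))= 121629739582322859521/ 1277277580757912580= 95.23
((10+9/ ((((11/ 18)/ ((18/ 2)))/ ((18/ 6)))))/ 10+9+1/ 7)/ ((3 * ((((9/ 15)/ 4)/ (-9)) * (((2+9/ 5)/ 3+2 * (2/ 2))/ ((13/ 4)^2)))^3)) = -35213095116590625/ 289887136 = -121471741.05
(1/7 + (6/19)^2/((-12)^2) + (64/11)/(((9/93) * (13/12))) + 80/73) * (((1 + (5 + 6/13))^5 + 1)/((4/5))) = 125195120604434159805/156711505814864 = 798889.14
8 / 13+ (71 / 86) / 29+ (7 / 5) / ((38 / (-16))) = 167493 / 3080090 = 0.05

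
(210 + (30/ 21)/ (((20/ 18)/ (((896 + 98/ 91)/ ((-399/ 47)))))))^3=407489.55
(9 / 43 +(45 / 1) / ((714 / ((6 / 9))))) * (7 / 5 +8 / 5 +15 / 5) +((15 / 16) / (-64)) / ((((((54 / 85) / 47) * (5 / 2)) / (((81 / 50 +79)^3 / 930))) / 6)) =-267518291097953053 / 182738304000000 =-1463.94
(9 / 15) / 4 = 3 / 20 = 0.15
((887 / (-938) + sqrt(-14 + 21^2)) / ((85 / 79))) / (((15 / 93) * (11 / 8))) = -8689052 / 2192575 + 19592 * sqrt(427) / 4675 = 82.64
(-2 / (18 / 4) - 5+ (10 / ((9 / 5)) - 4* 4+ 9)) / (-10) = 31 / 45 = 0.69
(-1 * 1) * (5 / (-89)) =5 / 89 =0.06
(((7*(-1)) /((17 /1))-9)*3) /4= -120 /17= -7.06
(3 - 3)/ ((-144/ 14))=0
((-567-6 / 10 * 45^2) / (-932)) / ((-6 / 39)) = -11583 / 932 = -12.43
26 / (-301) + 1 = 275 / 301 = 0.91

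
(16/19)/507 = 16/9633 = 0.00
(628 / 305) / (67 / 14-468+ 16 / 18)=-79128 / 17767165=-0.00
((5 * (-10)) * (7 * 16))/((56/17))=-1700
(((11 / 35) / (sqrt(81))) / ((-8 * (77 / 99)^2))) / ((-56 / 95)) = 1881 / 153664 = 0.01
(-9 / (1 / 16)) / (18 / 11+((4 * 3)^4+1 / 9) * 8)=-7128 / 8211581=-0.00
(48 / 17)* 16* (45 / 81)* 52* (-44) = -2928640 / 51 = -57424.31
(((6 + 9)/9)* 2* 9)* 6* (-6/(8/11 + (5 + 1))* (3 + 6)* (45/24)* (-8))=21672.97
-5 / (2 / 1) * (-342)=855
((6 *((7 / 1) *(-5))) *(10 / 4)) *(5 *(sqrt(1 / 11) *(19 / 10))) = -9975 *sqrt(11) / 22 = -1503.79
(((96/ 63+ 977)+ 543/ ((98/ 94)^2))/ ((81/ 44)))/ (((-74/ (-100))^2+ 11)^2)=2927861200000000/ 486252575551323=6.02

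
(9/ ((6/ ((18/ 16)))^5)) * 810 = 885735/ 524288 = 1.69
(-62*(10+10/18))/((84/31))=-91295/378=-241.52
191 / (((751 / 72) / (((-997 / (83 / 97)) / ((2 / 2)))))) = -21336.08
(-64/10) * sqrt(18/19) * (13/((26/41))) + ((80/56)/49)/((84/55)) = 275/14406- 1968 * sqrt(38)/95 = -127.68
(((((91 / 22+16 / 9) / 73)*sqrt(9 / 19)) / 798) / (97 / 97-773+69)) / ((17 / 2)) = -1171*sqrt(19) / 436513358358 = -0.00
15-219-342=-546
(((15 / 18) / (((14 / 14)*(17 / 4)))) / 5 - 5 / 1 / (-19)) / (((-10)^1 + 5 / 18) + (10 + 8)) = 1758 / 48127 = 0.04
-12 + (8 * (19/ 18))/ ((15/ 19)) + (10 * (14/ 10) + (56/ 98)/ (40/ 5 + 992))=599927/ 47250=12.70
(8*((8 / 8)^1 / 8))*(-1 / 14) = -1 / 14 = -0.07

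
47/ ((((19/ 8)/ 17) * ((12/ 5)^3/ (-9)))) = -99875/ 456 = -219.02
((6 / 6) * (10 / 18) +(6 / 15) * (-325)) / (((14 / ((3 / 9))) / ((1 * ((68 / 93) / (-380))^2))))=-67337 / 5901126210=-0.00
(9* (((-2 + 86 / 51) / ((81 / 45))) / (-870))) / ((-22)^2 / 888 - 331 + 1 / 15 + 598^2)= 2960 / 586532515611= 0.00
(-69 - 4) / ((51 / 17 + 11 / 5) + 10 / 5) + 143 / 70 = -10201 / 1260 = -8.10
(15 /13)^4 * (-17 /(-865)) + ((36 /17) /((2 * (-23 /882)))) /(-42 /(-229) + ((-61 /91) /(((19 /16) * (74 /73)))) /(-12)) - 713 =-4339890257737140239 /4878212875706014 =-889.65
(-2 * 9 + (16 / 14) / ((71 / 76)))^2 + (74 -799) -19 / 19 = -109806290 / 247009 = -444.54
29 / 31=0.94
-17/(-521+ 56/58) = 493/15081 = 0.03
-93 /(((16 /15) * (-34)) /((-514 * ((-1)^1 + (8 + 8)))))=-5377725 /272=-19771.05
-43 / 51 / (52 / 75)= -1075 / 884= -1.22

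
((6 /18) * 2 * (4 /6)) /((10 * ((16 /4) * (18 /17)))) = 17 /1620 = 0.01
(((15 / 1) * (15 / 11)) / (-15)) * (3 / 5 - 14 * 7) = 1461 / 11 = 132.82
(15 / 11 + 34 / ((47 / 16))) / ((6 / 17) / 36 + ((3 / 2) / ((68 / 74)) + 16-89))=-1364556 / 7525969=-0.18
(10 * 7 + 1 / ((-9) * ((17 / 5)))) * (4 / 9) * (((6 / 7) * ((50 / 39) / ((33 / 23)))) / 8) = 12310750 / 4135131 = 2.98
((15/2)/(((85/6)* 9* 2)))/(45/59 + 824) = 59/1654474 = 0.00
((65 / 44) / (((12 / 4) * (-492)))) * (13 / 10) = -169 / 129888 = -0.00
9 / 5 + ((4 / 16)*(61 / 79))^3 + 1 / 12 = 894819227 / 473317440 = 1.89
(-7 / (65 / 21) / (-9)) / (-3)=-49 / 585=-0.08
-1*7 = -7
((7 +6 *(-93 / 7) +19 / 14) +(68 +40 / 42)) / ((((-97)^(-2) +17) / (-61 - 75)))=32310506 / 1679517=19.24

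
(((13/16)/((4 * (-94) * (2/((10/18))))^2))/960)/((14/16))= 65/123126054912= 0.00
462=462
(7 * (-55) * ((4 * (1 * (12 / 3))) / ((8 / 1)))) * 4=-3080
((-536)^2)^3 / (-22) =-11856561067655168 / 11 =-1077869187968651.64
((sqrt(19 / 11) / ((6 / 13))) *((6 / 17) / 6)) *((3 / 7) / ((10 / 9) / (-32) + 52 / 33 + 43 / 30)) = 4680 *sqrt(209) / 2803283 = 0.02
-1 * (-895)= 895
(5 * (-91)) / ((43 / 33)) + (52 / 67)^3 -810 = -14985485591 / 12932809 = -1158.72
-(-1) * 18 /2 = 9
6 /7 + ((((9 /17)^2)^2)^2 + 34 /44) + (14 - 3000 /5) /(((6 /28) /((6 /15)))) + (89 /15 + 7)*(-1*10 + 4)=-18850650337309933 /16113999688710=-1169.83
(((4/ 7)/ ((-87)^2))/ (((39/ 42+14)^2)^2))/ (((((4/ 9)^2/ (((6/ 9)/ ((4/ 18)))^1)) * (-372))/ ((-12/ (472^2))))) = 9261/ 2770555408200430576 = 0.00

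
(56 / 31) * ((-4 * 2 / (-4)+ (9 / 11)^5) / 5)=21344456 / 24962905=0.86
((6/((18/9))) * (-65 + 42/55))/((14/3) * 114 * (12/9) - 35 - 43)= -31797/104170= -0.31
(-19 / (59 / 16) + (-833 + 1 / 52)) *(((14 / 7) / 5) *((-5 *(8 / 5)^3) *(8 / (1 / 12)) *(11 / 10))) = 347570049024 / 479375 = 725048.34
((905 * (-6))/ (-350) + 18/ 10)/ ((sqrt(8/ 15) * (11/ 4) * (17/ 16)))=9696 * sqrt(30)/ 6545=8.11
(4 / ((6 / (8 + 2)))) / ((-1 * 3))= -20 / 9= -2.22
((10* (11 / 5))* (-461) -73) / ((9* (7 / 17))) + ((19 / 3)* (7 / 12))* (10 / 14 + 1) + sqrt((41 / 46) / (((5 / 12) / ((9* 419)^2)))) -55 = -58907 / 21 + 3771* sqrt(28290) / 115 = 2710.28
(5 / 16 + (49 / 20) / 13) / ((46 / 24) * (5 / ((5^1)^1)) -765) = -1563 / 2380820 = -0.00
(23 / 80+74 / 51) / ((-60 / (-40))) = 7093 / 6120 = 1.16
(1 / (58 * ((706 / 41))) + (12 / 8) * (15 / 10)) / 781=0.00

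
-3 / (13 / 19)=-57 / 13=-4.38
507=507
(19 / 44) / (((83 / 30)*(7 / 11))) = 0.25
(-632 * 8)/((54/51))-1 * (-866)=-3909.11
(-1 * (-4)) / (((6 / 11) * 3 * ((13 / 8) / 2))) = 3.01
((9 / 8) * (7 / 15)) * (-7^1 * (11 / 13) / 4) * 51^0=-1617 / 2080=-0.78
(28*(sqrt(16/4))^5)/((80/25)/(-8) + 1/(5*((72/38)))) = -161280/53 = -3043.02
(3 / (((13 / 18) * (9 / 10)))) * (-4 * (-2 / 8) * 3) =180 / 13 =13.85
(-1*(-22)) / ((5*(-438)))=-11 / 1095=-0.01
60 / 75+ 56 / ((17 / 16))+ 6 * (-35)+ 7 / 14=-26519 / 170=-155.99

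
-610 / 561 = -1.09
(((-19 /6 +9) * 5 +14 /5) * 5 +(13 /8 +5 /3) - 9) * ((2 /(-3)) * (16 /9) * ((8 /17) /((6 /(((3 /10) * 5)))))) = -1096 /51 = -21.49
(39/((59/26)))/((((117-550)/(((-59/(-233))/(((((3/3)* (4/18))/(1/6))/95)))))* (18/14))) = -112385/201778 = -0.56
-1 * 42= -42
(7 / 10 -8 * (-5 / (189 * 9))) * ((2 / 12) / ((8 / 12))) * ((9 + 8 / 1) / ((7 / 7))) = 209219 / 68040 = 3.07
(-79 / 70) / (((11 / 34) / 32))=-42976 / 385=-111.63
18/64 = 9/32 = 0.28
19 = 19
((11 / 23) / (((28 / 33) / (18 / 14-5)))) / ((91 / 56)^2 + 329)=-50336 / 7973525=-0.01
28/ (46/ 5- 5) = 20/ 3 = 6.67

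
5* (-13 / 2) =-32.50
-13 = -13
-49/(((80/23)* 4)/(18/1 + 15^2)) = -273861/320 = -855.82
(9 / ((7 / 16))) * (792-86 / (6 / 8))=97536 / 7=13933.71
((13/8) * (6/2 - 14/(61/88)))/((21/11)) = -150007/10248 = -14.64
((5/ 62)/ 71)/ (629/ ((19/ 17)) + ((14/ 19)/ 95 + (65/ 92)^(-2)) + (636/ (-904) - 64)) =861752125/ 379416880832059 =0.00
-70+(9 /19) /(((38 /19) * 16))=-42551 /608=-69.99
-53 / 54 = -0.98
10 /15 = 2 /3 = 0.67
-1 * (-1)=1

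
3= 3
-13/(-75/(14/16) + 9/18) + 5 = 6147/1193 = 5.15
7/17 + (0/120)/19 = 0.41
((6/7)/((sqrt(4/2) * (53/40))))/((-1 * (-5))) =24 * sqrt(2)/371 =0.09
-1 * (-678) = 678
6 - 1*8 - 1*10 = -12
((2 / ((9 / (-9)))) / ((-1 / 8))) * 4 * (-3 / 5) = -192 / 5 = -38.40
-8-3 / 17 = -139 / 17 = -8.18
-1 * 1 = -1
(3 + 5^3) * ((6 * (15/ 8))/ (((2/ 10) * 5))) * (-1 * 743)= -1069920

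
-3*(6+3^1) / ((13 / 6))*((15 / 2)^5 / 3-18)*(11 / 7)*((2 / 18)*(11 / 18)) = -10493.97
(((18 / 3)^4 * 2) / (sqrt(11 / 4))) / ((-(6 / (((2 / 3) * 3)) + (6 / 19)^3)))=-11852352 * sqrt(11) / 76241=-515.60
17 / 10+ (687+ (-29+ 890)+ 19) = 1568.70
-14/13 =-1.08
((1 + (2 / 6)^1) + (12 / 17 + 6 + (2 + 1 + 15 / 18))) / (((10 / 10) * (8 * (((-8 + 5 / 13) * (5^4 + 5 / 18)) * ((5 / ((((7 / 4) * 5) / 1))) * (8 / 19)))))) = -2093819 / 1616398080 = -0.00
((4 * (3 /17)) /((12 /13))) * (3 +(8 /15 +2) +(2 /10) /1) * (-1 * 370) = -82732 /51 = -1622.20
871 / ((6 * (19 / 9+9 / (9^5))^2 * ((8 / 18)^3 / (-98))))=-446437414350837 / 12280185856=-36354.29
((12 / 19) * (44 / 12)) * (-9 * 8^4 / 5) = -1622016 / 95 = -17073.85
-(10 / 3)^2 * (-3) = 100 / 3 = 33.33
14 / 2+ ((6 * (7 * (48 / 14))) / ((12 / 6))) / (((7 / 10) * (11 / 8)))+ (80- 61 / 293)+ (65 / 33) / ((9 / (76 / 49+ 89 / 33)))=22869612335 / 140712957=162.53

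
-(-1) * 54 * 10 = 540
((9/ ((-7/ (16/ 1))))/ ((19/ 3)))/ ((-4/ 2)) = 216/ 133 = 1.62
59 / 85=0.69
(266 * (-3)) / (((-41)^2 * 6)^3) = -133 / 171003752676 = -0.00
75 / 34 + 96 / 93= 3413 / 1054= 3.24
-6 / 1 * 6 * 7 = -252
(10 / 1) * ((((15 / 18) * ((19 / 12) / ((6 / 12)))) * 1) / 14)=475 / 252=1.88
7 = 7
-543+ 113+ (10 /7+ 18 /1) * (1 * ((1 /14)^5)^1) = -202356263 /470596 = -430.00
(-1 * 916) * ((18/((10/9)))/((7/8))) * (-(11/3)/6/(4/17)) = 1541628/35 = 44046.51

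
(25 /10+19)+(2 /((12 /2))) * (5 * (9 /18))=67 /3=22.33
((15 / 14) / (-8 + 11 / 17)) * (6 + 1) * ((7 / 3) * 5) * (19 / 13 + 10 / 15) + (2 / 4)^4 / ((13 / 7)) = -78911 / 3120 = -25.29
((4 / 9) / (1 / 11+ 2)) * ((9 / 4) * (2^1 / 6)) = 11 / 69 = 0.16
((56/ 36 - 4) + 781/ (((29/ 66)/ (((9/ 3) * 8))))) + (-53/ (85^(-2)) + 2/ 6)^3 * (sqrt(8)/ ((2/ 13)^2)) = 11133298/ 261 - 128103354431016735628 * sqrt(2)/ 27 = -6709833378586305056.54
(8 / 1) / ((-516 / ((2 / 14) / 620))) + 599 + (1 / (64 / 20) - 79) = 1165208617 / 2239440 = 520.31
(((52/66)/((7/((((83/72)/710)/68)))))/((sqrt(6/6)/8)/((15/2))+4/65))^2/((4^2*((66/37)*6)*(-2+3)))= 7279998973/1055688576212766633984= 0.00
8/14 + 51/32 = 485/224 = 2.17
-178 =-178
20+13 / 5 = 113 / 5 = 22.60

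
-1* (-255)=255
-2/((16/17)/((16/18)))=-17/9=-1.89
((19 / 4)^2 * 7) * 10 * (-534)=-3373545 / 4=-843386.25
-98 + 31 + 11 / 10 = -659 / 10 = -65.90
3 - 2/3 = 7/3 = 2.33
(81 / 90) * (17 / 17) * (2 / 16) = 9 / 80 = 0.11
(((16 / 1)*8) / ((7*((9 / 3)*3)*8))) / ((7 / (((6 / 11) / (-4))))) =-8 / 1617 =-0.00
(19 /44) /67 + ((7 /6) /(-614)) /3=23669 /4072662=0.01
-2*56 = -112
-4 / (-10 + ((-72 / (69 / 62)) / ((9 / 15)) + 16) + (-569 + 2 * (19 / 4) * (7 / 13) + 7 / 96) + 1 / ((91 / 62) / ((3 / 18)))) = 267904 / 44574151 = 0.01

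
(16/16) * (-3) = -3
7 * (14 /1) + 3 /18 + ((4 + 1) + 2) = 105.17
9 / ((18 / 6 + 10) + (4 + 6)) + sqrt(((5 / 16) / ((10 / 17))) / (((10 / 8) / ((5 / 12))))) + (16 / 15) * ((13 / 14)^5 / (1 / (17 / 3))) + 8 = sqrt(102) / 24 + 437113153 / 34790490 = 12.98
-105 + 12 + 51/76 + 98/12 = -19189/228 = -84.16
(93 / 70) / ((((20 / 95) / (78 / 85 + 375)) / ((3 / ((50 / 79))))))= 13381245387 / 1190000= 11244.74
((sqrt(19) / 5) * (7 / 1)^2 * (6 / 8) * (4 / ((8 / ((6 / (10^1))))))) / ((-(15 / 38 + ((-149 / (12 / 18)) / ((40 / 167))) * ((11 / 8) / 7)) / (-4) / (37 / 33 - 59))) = 159327616 * sqrt(19) / 57082817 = 12.17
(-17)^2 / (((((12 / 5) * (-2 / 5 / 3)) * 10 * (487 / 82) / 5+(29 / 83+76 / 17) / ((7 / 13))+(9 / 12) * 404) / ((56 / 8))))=20480700275 / 3119691808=6.56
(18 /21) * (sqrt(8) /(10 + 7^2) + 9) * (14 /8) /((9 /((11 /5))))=11 * sqrt(2) /885 + 33 /10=3.32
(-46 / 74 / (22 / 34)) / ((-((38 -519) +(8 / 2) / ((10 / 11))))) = -1955 / 969881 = -0.00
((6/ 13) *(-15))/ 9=-10/ 13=-0.77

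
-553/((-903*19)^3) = 79/721482852699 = 0.00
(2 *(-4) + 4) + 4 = 0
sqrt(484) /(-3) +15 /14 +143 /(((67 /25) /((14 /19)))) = 1767301 /53466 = 33.05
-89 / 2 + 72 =55 / 2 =27.50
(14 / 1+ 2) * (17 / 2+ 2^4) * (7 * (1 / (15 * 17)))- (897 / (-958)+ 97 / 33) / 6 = 168115007 / 16123140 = 10.43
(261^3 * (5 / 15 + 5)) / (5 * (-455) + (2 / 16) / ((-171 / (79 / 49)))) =-6356271325824 / 152497879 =-41681.05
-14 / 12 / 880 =-7 / 5280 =-0.00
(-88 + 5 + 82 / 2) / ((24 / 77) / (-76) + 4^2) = -30723 / 11701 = -2.63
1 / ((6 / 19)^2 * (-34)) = -361 / 1224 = -0.29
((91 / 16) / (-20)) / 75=-91 / 24000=-0.00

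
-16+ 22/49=-762/49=-15.55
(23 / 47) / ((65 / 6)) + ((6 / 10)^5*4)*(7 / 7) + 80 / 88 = 26575312 / 21003125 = 1.27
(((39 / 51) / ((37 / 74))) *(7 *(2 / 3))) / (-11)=-364 / 561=-0.65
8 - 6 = 2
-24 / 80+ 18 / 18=0.70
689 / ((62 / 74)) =25493 / 31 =822.35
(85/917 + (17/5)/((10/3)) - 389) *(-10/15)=5928211/22925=258.59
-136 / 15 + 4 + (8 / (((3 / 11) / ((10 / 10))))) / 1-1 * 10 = 214 / 15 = 14.27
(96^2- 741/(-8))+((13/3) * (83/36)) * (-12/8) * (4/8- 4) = 1347995/144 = 9361.08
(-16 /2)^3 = -512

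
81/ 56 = 1.45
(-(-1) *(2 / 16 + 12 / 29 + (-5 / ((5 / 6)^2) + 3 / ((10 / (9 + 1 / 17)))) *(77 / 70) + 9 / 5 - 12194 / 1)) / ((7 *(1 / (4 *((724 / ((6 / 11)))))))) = -798114882147 / 86275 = -9250824.48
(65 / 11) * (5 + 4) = 585 / 11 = 53.18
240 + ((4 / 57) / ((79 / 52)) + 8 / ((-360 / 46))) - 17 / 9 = 16017289 / 67545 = 237.14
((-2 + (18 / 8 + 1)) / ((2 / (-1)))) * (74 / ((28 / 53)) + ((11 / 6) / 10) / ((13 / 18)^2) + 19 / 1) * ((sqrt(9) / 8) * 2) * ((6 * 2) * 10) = -84868785 / 9464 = -8967.54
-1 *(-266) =266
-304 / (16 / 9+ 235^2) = -2736 / 497041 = -0.01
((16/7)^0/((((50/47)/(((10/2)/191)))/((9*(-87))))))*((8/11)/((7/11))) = -147204/6685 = -22.02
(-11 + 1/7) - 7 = -125/7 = -17.86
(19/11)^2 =361/121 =2.98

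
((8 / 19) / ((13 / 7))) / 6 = 28 / 741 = 0.04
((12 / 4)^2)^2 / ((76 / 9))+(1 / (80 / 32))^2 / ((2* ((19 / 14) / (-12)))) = 16881 / 1900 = 8.88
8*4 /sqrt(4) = 16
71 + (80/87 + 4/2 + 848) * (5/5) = 80207/87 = 921.92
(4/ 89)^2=16/ 7921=0.00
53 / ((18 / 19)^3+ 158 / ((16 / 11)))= 2908216 / 6007127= 0.48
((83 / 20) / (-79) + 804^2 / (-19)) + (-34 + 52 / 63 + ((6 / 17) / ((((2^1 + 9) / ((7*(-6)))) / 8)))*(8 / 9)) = -12047514928837 / 353665620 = -34064.70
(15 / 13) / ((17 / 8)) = 120 / 221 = 0.54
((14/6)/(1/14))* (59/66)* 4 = 11564/99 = 116.81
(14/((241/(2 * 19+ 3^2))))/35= 94/1205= 0.08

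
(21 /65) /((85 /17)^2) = 21 /1625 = 0.01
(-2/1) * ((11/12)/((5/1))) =-11/30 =-0.37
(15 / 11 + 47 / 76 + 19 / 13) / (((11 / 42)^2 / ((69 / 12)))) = 379601775 / 1315028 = 288.66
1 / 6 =0.17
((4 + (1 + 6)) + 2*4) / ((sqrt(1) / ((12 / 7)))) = 228 / 7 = 32.57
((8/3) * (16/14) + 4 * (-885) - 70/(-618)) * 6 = -15300366/721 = -21221.03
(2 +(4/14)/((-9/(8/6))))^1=370/189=1.96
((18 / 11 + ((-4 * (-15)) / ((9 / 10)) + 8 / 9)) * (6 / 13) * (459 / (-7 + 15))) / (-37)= -49.52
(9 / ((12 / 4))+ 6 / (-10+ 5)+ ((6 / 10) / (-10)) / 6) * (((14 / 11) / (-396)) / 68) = -1253 / 14810400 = -0.00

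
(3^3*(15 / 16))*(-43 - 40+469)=78165 / 8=9770.62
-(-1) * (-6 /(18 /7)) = -7 /3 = -2.33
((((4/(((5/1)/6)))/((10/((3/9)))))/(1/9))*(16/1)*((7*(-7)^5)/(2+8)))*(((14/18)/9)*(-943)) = 24851233568/1125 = 22089985.39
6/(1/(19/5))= 22.80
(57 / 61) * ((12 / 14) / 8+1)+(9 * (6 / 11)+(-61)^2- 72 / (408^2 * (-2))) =80945225149 / 21718928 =3726.94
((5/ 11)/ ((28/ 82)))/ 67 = 205/ 10318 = 0.02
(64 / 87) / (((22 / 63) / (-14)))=-9408 / 319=-29.49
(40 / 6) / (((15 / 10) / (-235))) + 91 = -8581 / 9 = -953.44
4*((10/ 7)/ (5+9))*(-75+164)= 1780/ 49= 36.33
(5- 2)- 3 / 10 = 27 / 10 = 2.70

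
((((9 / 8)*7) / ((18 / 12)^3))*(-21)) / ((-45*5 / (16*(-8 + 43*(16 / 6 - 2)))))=48608 / 675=72.01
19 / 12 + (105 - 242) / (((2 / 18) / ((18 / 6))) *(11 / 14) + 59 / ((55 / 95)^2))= 77801435 / 96628236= 0.81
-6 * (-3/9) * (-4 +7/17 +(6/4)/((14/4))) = -752/119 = -6.32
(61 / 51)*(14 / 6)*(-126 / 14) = -427 / 17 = -25.12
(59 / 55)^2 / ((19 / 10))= 6962 / 11495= 0.61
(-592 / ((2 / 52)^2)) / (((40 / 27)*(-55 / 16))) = 21610368 / 275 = 78583.16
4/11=0.36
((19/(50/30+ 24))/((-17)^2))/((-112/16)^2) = 57/1090397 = 0.00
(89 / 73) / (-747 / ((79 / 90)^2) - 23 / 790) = -5554490 / 4417143641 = -0.00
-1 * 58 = -58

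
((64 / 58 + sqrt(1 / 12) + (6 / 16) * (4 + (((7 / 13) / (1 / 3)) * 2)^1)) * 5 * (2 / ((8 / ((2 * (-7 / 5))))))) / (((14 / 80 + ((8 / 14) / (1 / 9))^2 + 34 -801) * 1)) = 3430 * sqrt(3) / 4353411 + 9866395 / 547078649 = 0.02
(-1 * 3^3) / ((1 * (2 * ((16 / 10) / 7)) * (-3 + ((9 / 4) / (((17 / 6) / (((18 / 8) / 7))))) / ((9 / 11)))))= 37485 / 1706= 21.97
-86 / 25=-3.44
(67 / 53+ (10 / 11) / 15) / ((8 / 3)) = 2317 / 4664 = 0.50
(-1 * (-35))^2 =1225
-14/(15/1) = -14/15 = -0.93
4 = 4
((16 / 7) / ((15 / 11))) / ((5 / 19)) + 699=370319 / 525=705.37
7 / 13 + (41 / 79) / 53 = 29842 / 54431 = 0.55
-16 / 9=-1.78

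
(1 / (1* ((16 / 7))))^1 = 7 / 16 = 0.44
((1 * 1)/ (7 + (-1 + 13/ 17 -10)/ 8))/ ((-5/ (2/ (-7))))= 136/ 13615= 0.01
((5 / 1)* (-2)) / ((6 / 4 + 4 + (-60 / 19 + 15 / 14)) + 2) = -133 / 72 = -1.85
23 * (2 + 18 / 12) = 161 / 2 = 80.50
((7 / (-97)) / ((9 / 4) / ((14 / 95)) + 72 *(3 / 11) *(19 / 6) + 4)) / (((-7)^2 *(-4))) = 22 / 4866781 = 0.00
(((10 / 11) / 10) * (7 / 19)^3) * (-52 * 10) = -178360 / 75449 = -2.36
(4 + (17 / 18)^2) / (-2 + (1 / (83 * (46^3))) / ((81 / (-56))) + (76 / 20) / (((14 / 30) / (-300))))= -11204407795 / 5599614614092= -0.00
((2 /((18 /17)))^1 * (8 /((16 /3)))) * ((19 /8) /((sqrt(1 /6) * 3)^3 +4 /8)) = -323 /300 +323 * sqrt(6) /200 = 2.88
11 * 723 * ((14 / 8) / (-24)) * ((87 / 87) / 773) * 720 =-835065 / 1546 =-540.15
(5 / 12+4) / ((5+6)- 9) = 53 / 24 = 2.21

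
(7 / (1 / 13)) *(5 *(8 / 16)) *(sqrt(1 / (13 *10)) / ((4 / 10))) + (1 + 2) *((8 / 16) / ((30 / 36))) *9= 81 / 5 + 35 *sqrt(130) / 8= 66.08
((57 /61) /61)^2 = 3249 /13845841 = 0.00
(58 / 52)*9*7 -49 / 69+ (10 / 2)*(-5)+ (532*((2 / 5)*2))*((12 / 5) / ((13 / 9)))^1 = 2593399 / 3450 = 751.71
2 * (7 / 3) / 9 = 14 / 27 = 0.52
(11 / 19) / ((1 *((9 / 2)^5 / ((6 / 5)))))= 704 / 1869885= 0.00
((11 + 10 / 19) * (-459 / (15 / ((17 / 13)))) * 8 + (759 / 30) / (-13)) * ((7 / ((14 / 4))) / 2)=-9118711 / 2470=-3691.79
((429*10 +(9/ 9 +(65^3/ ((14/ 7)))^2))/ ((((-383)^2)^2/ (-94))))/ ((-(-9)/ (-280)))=496256413251620/ 193658964489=2562.53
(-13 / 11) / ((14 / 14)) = -13 / 11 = -1.18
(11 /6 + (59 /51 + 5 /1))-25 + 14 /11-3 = -21023 /1122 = -18.74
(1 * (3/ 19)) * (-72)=-216/ 19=-11.37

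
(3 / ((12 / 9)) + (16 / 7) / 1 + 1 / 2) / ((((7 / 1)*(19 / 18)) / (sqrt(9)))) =3807 / 1862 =2.04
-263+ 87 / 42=-3653 / 14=-260.93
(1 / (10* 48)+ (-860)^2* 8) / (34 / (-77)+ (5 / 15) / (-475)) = -20775068167315 / 1552864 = -13378549.68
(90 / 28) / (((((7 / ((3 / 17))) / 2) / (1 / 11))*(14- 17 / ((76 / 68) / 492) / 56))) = -5130 / 41656307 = -0.00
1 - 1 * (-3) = 4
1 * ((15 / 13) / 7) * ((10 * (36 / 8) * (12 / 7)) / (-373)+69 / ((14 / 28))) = 5396670 / 237601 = 22.71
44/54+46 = 1264/27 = 46.81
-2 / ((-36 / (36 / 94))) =1 / 47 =0.02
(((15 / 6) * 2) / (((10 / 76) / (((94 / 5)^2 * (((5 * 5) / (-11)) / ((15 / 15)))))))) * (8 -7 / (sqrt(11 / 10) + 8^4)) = -450563880002496 / 1845493639 -2350376 * sqrt(110) / 1845493639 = -244142.76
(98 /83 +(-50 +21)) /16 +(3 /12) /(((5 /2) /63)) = 30287 /6640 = 4.56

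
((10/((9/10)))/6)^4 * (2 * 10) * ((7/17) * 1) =875000000/9034497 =96.85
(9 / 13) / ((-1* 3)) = -3 / 13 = -0.23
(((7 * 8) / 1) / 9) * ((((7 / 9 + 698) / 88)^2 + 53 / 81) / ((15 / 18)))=475.69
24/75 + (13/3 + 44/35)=5.91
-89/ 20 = -4.45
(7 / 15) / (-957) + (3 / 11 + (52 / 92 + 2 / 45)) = 291173 / 330165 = 0.88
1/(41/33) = 33/41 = 0.80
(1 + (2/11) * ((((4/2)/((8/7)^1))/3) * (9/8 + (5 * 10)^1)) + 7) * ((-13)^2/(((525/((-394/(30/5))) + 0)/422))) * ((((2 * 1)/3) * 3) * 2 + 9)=-647203967813/415800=-1556527.10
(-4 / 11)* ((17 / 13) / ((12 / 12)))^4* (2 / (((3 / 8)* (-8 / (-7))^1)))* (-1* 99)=14031528 / 28561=491.28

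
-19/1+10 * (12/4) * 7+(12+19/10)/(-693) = 1323491/6930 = 190.98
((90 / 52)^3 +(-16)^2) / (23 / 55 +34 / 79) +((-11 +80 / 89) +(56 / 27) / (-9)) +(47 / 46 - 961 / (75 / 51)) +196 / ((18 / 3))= -322.33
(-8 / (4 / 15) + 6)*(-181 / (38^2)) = 1086 / 361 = 3.01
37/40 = 0.92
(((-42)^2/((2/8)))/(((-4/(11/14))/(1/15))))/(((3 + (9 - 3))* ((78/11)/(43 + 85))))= -108416/585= -185.33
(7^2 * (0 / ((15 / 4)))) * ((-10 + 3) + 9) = 0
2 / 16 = 1 / 8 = 0.12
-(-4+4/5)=3.20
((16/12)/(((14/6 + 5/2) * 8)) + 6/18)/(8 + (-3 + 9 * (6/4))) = 64/3219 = 0.02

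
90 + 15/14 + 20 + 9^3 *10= 103615/14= 7401.07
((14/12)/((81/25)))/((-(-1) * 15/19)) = 665/1458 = 0.46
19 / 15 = 1.27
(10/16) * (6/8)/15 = 1/32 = 0.03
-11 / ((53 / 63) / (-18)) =12474 / 53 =235.36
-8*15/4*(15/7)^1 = -450/7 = -64.29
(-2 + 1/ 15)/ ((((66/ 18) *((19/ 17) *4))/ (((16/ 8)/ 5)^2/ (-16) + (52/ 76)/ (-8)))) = 16269/ 1444000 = 0.01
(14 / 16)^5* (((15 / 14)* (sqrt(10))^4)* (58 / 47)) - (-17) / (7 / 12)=96.96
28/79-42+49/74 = -239589/5846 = -40.98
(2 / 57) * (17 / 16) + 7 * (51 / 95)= 3.80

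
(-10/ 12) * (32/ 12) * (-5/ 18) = 50/ 81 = 0.62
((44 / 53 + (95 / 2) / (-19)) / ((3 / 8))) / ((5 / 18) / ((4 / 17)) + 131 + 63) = -16992 / 744809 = -0.02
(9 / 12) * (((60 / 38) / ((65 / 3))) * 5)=0.27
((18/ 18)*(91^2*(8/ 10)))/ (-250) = -26.50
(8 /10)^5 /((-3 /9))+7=18803 /3125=6.02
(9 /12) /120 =1 /160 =0.01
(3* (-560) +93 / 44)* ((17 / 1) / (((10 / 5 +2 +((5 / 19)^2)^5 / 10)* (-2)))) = 7694849886449465259 / 2158135408683452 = 3565.51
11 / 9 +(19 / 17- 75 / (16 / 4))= -10043 / 612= -16.41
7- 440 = -433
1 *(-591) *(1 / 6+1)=-1379 / 2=-689.50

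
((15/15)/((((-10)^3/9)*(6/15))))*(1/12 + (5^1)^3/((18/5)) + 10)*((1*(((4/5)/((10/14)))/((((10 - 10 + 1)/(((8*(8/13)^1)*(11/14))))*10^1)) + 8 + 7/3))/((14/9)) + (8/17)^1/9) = -39153208729/5569200000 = -7.03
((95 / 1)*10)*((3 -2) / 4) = 475 / 2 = 237.50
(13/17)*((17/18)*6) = 13/3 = 4.33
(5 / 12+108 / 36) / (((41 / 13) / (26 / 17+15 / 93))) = 3861 / 2108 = 1.83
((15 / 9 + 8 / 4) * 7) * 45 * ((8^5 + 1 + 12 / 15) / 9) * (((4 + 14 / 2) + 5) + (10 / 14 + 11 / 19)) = 4145379700 / 57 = 72725959.65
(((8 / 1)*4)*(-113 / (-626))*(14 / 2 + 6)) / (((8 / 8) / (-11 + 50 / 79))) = -19249776 / 24727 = -778.49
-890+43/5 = -4407/5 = -881.40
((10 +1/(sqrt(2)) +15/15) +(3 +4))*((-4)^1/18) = -4 - sqrt(2)/9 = -4.16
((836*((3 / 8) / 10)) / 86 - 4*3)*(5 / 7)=-2859 / 344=-8.31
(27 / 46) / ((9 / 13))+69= 3213 / 46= 69.85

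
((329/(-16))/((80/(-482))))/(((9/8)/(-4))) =-79289/180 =-440.49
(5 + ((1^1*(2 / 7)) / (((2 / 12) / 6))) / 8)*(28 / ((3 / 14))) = 2464 / 3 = 821.33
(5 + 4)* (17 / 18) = 17 / 2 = 8.50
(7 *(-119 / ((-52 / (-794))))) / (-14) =47243 / 52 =908.52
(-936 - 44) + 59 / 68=-979.13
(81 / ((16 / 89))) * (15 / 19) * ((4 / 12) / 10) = 7209 / 608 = 11.86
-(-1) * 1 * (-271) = -271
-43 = -43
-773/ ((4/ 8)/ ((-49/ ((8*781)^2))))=0.00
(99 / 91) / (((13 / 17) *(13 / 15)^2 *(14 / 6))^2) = 0.61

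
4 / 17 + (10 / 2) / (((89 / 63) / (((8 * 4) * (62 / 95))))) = 2131628 / 28747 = 74.15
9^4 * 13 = 85293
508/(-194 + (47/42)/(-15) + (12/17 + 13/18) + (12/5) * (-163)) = -0.87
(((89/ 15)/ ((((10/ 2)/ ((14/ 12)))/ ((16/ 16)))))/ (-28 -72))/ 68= -623/ 3060000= -0.00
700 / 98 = 50 / 7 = 7.14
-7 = -7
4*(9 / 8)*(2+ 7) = 81 / 2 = 40.50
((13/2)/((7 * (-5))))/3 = -13/210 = -0.06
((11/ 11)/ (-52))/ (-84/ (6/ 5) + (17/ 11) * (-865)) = 11/ 804700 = 0.00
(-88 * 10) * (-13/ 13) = 880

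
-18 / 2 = -9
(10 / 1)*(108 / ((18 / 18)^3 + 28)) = 1080 / 29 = 37.24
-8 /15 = -0.53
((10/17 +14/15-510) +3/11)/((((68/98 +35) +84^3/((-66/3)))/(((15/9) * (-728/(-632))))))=6356380303/175285782783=0.04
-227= -227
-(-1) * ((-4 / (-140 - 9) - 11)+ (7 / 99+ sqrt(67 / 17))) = -160822 / 14751+ sqrt(1139) / 17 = -8.92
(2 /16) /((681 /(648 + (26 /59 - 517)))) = 2585 /107144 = 0.02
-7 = -7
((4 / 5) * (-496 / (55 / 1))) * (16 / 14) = -15872 / 1925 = -8.25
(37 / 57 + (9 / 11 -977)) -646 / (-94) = -28545452 / 29469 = -968.66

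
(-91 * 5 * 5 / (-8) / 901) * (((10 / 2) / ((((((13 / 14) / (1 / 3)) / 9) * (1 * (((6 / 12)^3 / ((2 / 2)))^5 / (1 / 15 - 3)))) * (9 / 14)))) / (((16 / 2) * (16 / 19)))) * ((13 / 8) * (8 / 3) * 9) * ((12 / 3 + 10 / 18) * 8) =-3912619110400 / 24327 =-160834427.20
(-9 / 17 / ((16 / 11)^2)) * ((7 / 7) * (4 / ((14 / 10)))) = -5445 / 7616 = -0.71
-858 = -858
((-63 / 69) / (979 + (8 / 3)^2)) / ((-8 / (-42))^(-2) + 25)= -3024 / 171669125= -0.00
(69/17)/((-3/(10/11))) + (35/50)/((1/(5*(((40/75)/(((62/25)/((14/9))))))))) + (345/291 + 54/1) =836948957/15182343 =55.13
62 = 62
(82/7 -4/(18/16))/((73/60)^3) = 4.53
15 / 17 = 0.88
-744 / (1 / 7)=-5208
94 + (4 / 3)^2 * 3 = 298 / 3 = 99.33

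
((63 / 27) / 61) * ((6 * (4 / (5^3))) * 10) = 112 / 1525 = 0.07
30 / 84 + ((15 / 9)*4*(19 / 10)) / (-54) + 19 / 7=3217 / 1134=2.84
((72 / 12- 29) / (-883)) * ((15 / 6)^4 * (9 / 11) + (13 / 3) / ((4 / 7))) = 480217 / 466224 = 1.03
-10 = -10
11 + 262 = 273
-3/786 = -1/262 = -0.00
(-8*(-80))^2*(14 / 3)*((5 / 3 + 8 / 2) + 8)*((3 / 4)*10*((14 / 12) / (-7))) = -293888000 / 9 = -32654222.22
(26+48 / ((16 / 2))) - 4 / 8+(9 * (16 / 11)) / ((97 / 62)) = 85077 / 2134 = 39.87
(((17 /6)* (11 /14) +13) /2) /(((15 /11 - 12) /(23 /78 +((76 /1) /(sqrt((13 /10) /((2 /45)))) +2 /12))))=-267311* sqrt(13) /95823 - 14069 /42588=-10.39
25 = 25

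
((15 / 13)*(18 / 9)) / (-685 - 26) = -10 / 3081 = -0.00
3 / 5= 0.60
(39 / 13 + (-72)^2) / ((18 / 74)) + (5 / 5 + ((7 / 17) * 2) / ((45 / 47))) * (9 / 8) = 43505909 / 2040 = 21326.43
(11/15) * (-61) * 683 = -458293/15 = -30552.87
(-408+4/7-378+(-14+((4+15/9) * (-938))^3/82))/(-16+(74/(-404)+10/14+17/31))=88866193195179776/724005675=122742398.66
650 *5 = 3250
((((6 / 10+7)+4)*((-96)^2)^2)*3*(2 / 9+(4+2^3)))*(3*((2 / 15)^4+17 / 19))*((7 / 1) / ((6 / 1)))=4031679209406464 / 35625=113169942720.18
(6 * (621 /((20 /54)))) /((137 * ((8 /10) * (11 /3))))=150903 /6028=25.03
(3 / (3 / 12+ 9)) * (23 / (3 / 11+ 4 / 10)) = 15180 / 1369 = 11.09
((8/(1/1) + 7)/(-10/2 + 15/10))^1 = -30/7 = -4.29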